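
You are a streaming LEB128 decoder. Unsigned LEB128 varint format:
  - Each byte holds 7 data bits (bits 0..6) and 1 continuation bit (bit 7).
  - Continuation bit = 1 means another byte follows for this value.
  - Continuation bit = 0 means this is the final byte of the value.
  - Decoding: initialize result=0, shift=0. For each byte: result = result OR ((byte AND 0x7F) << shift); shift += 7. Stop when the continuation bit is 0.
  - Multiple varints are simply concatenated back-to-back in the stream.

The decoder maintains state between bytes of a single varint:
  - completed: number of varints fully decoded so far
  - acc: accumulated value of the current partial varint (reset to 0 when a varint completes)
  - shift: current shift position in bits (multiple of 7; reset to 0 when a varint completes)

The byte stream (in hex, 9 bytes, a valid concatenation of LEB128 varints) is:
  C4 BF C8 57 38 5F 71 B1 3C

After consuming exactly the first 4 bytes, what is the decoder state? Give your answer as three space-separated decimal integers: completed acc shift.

Answer: 1 0 0

Derivation:
byte[0]=0xC4 cont=1 payload=0x44: acc |= 68<<0 -> completed=0 acc=68 shift=7
byte[1]=0xBF cont=1 payload=0x3F: acc |= 63<<7 -> completed=0 acc=8132 shift=14
byte[2]=0xC8 cont=1 payload=0x48: acc |= 72<<14 -> completed=0 acc=1187780 shift=21
byte[3]=0x57 cont=0 payload=0x57: varint #1 complete (value=183640004); reset -> completed=1 acc=0 shift=0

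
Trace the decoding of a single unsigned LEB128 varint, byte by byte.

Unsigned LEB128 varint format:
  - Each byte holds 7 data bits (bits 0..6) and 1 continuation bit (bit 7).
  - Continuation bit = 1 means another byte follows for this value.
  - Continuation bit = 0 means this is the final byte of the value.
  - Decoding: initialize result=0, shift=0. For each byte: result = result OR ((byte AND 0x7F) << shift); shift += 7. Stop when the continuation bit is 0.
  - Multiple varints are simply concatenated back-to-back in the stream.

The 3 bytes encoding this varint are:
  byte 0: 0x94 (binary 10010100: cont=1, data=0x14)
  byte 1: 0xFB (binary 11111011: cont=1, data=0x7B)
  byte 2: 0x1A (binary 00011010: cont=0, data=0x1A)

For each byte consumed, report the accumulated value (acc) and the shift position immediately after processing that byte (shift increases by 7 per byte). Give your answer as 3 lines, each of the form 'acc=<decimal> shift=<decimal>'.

Answer: acc=20 shift=7
acc=15764 shift=14
acc=441748 shift=21

Derivation:
byte 0=0x94: payload=0x14=20, contrib = 20<<0 = 20; acc -> 20, shift -> 7
byte 1=0xFB: payload=0x7B=123, contrib = 123<<7 = 15744; acc -> 15764, shift -> 14
byte 2=0x1A: payload=0x1A=26, contrib = 26<<14 = 425984; acc -> 441748, shift -> 21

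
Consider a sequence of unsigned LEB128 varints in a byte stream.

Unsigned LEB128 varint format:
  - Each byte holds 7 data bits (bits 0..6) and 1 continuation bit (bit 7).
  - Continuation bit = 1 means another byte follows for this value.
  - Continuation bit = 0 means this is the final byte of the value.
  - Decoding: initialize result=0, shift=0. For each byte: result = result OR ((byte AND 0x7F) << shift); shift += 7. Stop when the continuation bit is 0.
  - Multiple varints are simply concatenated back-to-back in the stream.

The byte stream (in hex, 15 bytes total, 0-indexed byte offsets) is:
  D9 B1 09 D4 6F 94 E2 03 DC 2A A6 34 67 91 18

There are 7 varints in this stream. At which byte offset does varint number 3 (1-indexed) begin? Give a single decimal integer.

Answer: 5

Derivation:
  byte[0]=0xD9 cont=1 payload=0x59=89: acc |= 89<<0 -> acc=89 shift=7
  byte[1]=0xB1 cont=1 payload=0x31=49: acc |= 49<<7 -> acc=6361 shift=14
  byte[2]=0x09 cont=0 payload=0x09=9: acc |= 9<<14 -> acc=153817 shift=21 [end]
Varint 1: bytes[0:3] = D9 B1 09 -> value 153817 (3 byte(s))
  byte[3]=0xD4 cont=1 payload=0x54=84: acc |= 84<<0 -> acc=84 shift=7
  byte[4]=0x6F cont=0 payload=0x6F=111: acc |= 111<<7 -> acc=14292 shift=14 [end]
Varint 2: bytes[3:5] = D4 6F -> value 14292 (2 byte(s))
  byte[5]=0x94 cont=1 payload=0x14=20: acc |= 20<<0 -> acc=20 shift=7
  byte[6]=0xE2 cont=1 payload=0x62=98: acc |= 98<<7 -> acc=12564 shift=14
  byte[7]=0x03 cont=0 payload=0x03=3: acc |= 3<<14 -> acc=61716 shift=21 [end]
Varint 3: bytes[5:8] = 94 E2 03 -> value 61716 (3 byte(s))
  byte[8]=0xDC cont=1 payload=0x5C=92: acc |= 92<<0 -> acc=92 shift=7
  byte[9]=0x2A cont=0 payload=0x2A=42: acc |= 42<<7 -> acc=5468 shift=14 [end]
Varint 4: bytes[8:10] = DC 2A -> value 5468 (2 byte(s))
  byte[10]=0xA6 cont=1 payload=0x26=38: acc |= 38<<0 -> acc=38 shift=7
  byte[11]=0x34 cont=0 payload=0x34=52: acc |= 52<<7 -> acc=6694 shift=14 [end]
Varint 5: bytes[10:12] = A6 34 -> value 6694 (2 byte(s))
  byte[12]=0x67 cont=0 payload=0x67=103: acc |= 103<<0 -> acc=103 shift=7 [end]
Varint 6: bytes[12:13] = 67 -> value 103 (1 byte(s))
  byte[13]=0x91 cont=1 payload=0x11=17: acc |= 17<<0 -> acc=17 shift=7
  byte[14]=0x18 cont=0 payload=0x18=24: acc |= 24<<7 -> acc=3089 shift=14 [end]
Varint 7: bytes[13:15] = 91 18 -> value 3089 (2 byte(s))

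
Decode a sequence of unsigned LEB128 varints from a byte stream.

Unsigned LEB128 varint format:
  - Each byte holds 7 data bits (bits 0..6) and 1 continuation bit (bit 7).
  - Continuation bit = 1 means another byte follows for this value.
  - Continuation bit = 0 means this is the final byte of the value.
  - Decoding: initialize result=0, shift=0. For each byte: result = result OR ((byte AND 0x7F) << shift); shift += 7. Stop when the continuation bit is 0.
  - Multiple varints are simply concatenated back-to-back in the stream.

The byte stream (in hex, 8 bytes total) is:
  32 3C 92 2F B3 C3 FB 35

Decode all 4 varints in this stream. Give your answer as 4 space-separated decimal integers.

  byte[0]=0x32 cont=0 payload=0x32=50: acc |= 50<<0 -> acc=50 shift=7 [end]
Varint 1: bytes[0:1] = 32 -> value 50 (1 byte(s))
  byte[1]=0x3C cont=0 payload=0x3C=60: acc |= 60<<0 -> acc=60 shift=7 [end]
Varint 2: bytes[1:2] = 3C -> value 60 (1 byte(s))
  byte[2]=0x92 cont=1 payload=0x12=18: acc |= 18<<0 -> acc=18 shift=7
  byte[3]=0x2F cont=0 payload=0x2F=47: acc |= 47<<7 -> acc=6034 shift=14 [end]
Varint 3: bytes[2:4] = 92 2F -> value 6034 (2 byte(s))
  byte[4]=0xB3 cont=1 payload=0x33=51: acc |= 51<<0 -> acc=51 shift=7
  byte[5]=0xC3 cont=1 payload=0x43=67: acc |= 67<<7 -> acc=8627 shift=14
  byte[6]=0xFB cont=1 payload=0x7B=123: acc |= 123<<14 -> acc=2023859 shift=21
  byte[7]=0x35 cont=0 payload=0x35=53: acc |= 53<<21 -> acc=113172915 shift=28 [end]
Varint 4: bytes[4:8] = B3 C3 FB 35 -> value 113172915 (4 byte(s))

Answer: 50 60 6034 113172915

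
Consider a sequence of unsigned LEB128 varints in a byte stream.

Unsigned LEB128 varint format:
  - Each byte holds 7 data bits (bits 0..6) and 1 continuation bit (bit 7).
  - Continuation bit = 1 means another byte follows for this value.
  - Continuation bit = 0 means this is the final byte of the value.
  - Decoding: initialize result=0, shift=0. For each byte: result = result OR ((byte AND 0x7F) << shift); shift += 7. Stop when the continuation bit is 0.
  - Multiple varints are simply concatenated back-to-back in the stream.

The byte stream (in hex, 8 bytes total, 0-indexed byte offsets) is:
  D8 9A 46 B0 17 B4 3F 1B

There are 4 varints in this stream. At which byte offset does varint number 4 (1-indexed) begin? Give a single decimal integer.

Answer: 7

Derivation:
  byte[0]=0xD8 cont=1 payload=0x58=88: acc |= 88<<0 -> acc=88 shift=7
  byte[1]=0x9A cont=1 payload=0x1A=26: acc |= 26<<7 -> acc=3416 shift=14
  byte[2]=0x46 cont=0 payload=0x46=70: acc |= 70<<14 -> acc=1150296 shift=21 [end]
Varint 1: bytes[0:3] = D8 9A 46 -> value 1150296 (3 byte(s))
  byte[3]=0xB0 cont=1 payload=0x30=48: acc |= 48<<0 -> acc=48 shift=7
  byte[4]=0x17 cont=0 payload=0x17=23: acc |= 23<<7 -> acc=2992 shift=14 [end]
Varint 2: bytes[3:5] = B0 17 -> value 2992 (2 byte(s))
  byte[5]=0xB4 cont=1 payload=0x34=52: acc |= 52<<0 -> acc=52 shift=7
  byte[6]=0x3F cont=0 payload=0x3F=63: acc |= 63<<7 -> acc=8116 shift=14 [end]
Varint 3: bytes[5:7] = B4 3F -> value 8116 (2 byte(s))
  byte[7]=0x1B cont=0 payload=0x1B=27: acc |= 27<<0 -> acc=27 shift=7 [end]
Varint 4: bytes[7:8] = 1B -> value 27 (1 byte(s))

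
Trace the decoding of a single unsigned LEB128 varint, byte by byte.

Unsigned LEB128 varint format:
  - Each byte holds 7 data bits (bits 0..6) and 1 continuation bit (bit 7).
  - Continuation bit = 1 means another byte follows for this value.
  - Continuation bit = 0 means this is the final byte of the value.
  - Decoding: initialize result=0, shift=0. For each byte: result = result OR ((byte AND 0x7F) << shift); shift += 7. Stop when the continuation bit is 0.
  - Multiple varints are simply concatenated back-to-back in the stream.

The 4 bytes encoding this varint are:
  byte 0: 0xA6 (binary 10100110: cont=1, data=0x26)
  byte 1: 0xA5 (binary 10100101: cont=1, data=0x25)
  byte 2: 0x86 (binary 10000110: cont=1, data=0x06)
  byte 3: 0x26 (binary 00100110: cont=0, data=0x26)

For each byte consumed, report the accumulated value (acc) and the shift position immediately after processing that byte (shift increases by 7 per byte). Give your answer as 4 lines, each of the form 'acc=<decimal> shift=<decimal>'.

byte 0=0xA6: payload=0x26=38, contrib = 38<<0 = 38; acc -> 38, shift -> 7
byte 1=0xA5: payload=0x25=37, contrib = 37<<7 = 4736; acc -> 4774, shift -> 14
byte 2=0x86: payload=0x06=6, contrib = 6<<14 = 98304; acc -> 103078, shift -> 21
byte 3=0x26: payload=0x26=38, contrib = 38<<21 = 79691776; acc -> 79794854, shift -> 28

Answer: acc=38 shift=7
acc=4774 shift=14
acc=103078 shift=21
acc=79794854 shift=28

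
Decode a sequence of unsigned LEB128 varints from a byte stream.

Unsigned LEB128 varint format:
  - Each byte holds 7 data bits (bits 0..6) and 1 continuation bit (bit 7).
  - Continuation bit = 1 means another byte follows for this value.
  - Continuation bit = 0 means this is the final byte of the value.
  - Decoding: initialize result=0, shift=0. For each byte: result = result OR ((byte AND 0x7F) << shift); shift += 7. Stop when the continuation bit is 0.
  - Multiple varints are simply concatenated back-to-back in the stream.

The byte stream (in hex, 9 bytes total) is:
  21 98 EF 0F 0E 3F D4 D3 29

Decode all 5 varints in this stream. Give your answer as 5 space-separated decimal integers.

  byte[0]=0x21 cont=0 payload=0x21=33: acc |= 33<<0 -> acc=33 shift=7 [end]
Varint 1: bytes[0:1] = 21 -> value 33 (1 byte(s))
  byte[1]=0x98 cont=1 payload=0x18=24: acc |= 24<<0 -> acc=24 shift=7
  byte[2]=0xEF cont=1 payload=0x6F=111: acc |= 111<<7 -> acc=14232 shift=14
  byte[3]=0x0F cont=0 payload=0x0F=15: acc |= 15<<14 -> acc=259992 shift=21 [end]
Varint 2: bytes[1:4] = 98 EF 0F -> value 259992 (3 byte(s))
  byte[4]=0x0E cont=0 payload=0x0E=14: acc |= 14<<0 -> acc=14 shift=7 [end]
Varint 3: bytes[4:5] = 0E -> value 14 (1 byte(s))
  byte[5]=0x3F cont=0 payload=0x3F=63: acc |= 63<<0 -> acc=63 shift=7 [end]
Varint 4: bytes[5:6] = 3F -> value 63 (1 byte(s))
  byte[6]=0xD4 cont=1 payload=0x54=84: acc |= 84<<0 -> acc=84 shift=7
  byte[7]=0xD3 cont=1 payload=0x53=83: acc |= 83<<7 -> acc=10708 shift=14
  byte[8]=0x29 cont=0 payload=0x29=41: acc |= 41<<14 -> acc=682452 shift=21 [end]
Varint 5: bytes[6:9] = D4 D3 29 -> value 682452 (3 byte(s))

Answer: 33 259992 14 63 682452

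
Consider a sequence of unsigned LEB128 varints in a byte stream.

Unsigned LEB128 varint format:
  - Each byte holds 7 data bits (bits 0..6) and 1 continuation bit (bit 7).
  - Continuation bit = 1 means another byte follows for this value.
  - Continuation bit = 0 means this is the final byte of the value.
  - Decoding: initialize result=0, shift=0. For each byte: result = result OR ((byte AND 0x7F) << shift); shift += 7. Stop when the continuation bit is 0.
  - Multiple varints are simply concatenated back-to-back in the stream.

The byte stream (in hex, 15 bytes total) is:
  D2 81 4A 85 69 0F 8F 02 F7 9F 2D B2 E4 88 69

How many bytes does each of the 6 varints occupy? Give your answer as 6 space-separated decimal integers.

  byte[0]=0xD2 cont=1 payload=0x52=82: acc |= 82<<0 -> acc=82 shift=7
  byte[1]=0x81 cont=1 payload=0x01=1: acc |= 1<<7 -> acc=210 shift=14
  byte[2]=0x4A cont=0 payload=0x4A=74: acc |= 74<<14 -> acc=1212626 shift=21 [end]
Varint 1: bytes[0:3] = D2 81 4A -> value 1212626 (3 byte(s))
  byte[3]=0x85 cont=1 payload=0x05=5: acc |= 5<<0 -> acc=5 shift=7
  byte[4]=0x69 cont=0 payload=0x69=105: acc |= 105<<7 -> acc=13445 shift=14 [end]
Varint 2: bytes[3:5] = 85 69 -> value 13445 (2 byte(s))
  byte[5]=0x0F cont=0 payload=0x0F=15: acc |= 15<<0 -> acc=15 shift=7 [end]
Varint 3: bytes[5:6] = 0F -> value 15 (1 byte(s))
  byte[6]=0x8F cont=1 payload=0x0F=15: acc |= 15<<0 -> acc=15 shift=7
  byte[7]=0x02 cont=0 payload=0x02=2: acc |= 2<<7 -> acc=271 shift=14 [end]
Varint 4: bytes[6:8] = 8F 02 -> value 271 (2 byte(s))
  byte[8]=0xF7 cont=1 payload=0x77=119: acc |= 119<<0 -> acc=119 shift=7
  byte[9]=0x9F cont=1 payload=0x1F=31: acc |= 31<<7 -> acc=4087 shift=14
  byte[10]=0x2D cont=0 payload=0x2D=45: acc |= 45<<14 -> acc=741367 shift=21 [end]
Varint 5: bytes[8:11] = F7 9F 2D -> value 741367 (3 byte(s))
  byte[11]=0xB2 cont=1 payload=0x32=50: acc |= 50<<0 -> acc=50 shift=7
  byte[12]=0xE4 cont=1 payload=0x64=100: acc |= 100<<7 -> acc=12850 shift=14
  byte[13]=0x88 cont=1 payload=0x08=8: acc |= 8<<14 -> acc=143922 shift=21
  byte[14]=0x69 cont=0 payload=0x69=105: acc |= 105<<21 -> acc=220344882 shift=28 [end]
Varint 6: bytes[11:15] = B2 E4 88 69 -> value 220344882 (4 byte(s))

Answer: 3 2 1 2 3 4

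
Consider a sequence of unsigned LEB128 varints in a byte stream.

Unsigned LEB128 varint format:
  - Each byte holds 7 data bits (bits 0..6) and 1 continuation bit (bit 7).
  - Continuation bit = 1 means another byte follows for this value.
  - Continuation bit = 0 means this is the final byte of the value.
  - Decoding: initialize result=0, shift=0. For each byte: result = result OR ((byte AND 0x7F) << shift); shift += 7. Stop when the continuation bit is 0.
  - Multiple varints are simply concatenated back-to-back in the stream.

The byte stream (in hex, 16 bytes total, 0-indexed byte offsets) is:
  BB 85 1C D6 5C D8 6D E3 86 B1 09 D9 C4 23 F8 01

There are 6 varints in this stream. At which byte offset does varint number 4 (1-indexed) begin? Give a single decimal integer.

  byte[0]=0xBB cont=1 payload=0x3B=59: acc |= 59<<0 -> acc=59 shift=7
  byte[1]=0x85 cont=1 payload=0x05=5: acc |= 5<<7 -> acc=699 shift=14
  byte[2]=0x1C cont=0 payload=0x1C=28: acc |= 28<<14 -> acc=459451 shift=21 [end]
Varint 1: bytes[0:3] = BB 85 1C -> value 459451 (3 byte(s))
  byte[3]=0xD6 cont=1 payload=0x56=86: acc |= 86<<0 -> acc=86 shift=7
  byte[4]=0x5C cont=0 payload=0x5C=92: acc |= 92<<7 -> acc=11862 shift=14 [end]
Varint 2: bytes[3:5] = D6 5C -> value 11862 (2 byte(s))
  byte[5]=0xD8 cont=1 payload=0x58=88: acc |= 88<<0 -> acc=88 shift=7
  byte[6]=0x6D cont=0 payload=0x6D=109: acc |= 109<<7 -> acc=14040 shift=14 [end]
Varint 3: bytes[5:7] = D8 6D -> value 14040 (2 byte(s))
  byte[7]=0xE3 cont=1 payload=0x63=99: acc |= 99<<0 -> acc=99 shift=7
  byte[8]=0x86 cont=1 payload=0x06=6: acc |= 6<<7 -> acc=867 shift=14
  byte[9]=0xB1 cont=1 payload=0x31=49: acc |= 49<<14 -> acc=803683 shift=21
  byte[10]=0x09 cont=0 payload=0x09=9: acc |= 9<<21 -> acc=19678051 shift=28 [end]
Varint 4: bytes[7:11] = E3 86 B1 09 -> value 19678051 (4 byte(s))
  byte[11]=0xD9 cont=1 payload=0x59=89: acc |= 89<<0 -> acc=89 shift=7
  byte[12]=0xC4 cont=1 payload=0x44=68: acc |= 68<<7 -> acc=8793 shift=14
  byte[13]=0x23 cont=0 payload=0x23=35: acc |= 35<<14 -> acc=582233 shift=21 [end]
Varint 5: bytes[11:14] = D9 C4 23 -> value 582233 (3 byte(s))
  byte[14]=0xF8 cont=1 payload=0x78=120: acc |= 120<<0 -> acc=120 shift=7
  byte[15]=0x01 cont=0 payload=0x01=1: acc |= 1<<7 -> acc=248 shift=14 [end]
Varint 6: bytes[14:16] = F8 01 -> value 248 (2 byte(s))

Answer: 7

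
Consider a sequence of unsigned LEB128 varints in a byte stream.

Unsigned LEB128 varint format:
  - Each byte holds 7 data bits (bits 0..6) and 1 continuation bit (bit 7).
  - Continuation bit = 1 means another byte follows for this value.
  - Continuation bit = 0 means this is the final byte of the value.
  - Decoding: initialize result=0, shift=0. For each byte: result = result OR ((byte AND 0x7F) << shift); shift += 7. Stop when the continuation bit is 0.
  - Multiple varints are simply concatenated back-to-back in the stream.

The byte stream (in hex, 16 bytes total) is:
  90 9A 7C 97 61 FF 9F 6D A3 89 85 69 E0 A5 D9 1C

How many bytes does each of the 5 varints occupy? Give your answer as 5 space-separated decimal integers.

Answer: 3 2 3 4 4

Derivation:
  byte[0]=0x90 cont=1 payload=0x10=16: acc |= 16<<0 -> acc=16 shift=7
  byte[1]=0x9A cont=1 payload=0x1A=26: acc |= 26<<7 -> acc=3344 shift=14
  byte[2]=0x7C cont=0 payload=0x7C=124: acc |= 124<<14 -> acc=2034960 shift=21 [end]
Varint 1: bytes[0:3] = 90 9A 7C -> value 2034960 (3 byte(s))
  byte[3]=0x97 cont=1 payload=0x17=23: acc |= 23<<0 -> acc=23 shift=7
  byte[4]=0x61 cont=0 payload=0x61=97: acc |= 97<<7 -> acc=12439 shift=14 [end]
Varint 2: bytes[3:5] = 97 61 -> value 12439 (2 byte(s))
  byte[5]=0xFF cont=1 payload=0x7F=127: acc |= 127<<0 -> acc=127 shift=7
  byte[6]=0x9F cont=1 payload=0x1F=31: acc |= 31<<7 -> acc=4095 shift=14
  byte[7]=0x6D cont=0 payload=0x6D=109: acc |= 109<<14 -> acc=1789951 shift=21 [end]
Varint 3: bytes[5:8] = FF 9F 6D -> value 1789951 (3 byte(s))
  byte[8]=0xA3 cont=1 payload=0x23=35: acc |= 35<<0 -> acc=35 shift=7
  byte[9]=0x89 cont=1 payload=0x09=9: acc |= 9<<7 -> acc=1187 shift=14
  byte[10]=0x85 cont=1 payload=0x05=5: acc |= 5<<14 -> acc=83107 shift=21
  byte[11]=0x69 cont=0 payload=0x69=105: acc |= 105<<21 -> acc=220284067 shift=28 [end]
Varint 4: bytes[8:12] = A3 89 85 69 -> value 220284067 (4 byte(s))
  byte[12]=0xE0 cont=1 payload=0x60=96: acc |= 96<<0 -> acc=96 shift=7
  byte[13]=0xA5 cont=1 payload=0x25=37: acc |= 37<<7 -> acc=4832 shift=14
  byte[14]=0xD9 cont=1 payload=0x59=89: acc |= 89<<14 -> acc=1463008 shift=21
  byte[15]=0x1C cont=0 payload=0x1C=28: acc |= 28<<21 -> acc=60183264 shift=28 [end]
Varint 5: bytes[12:16] = E0 A5 D9 1C -> value 60183264 (4 byte(s))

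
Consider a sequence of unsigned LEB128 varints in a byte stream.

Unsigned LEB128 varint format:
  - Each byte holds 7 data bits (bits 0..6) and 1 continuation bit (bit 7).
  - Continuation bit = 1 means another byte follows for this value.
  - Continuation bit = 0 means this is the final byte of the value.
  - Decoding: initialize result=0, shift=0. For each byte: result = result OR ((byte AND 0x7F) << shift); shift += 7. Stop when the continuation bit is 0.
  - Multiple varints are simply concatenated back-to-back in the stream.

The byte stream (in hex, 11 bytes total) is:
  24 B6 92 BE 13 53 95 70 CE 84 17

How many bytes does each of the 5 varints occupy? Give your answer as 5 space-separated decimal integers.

  byte[0]=0x24 cont=0 payload=0x24=36: acc |= 36<<0 -> acc=36 shift=7 [end]
Varint 1: bytes[0:1] = 24 -> value 36 (1 byte(s))
  byte[1]=0xB6 cont=1 payload=0x36=54: acc |= 54<<0 -> acc=54 shift=7
  byte[2]=0x92 cont=1 payload=0x12=18: acc |= 18<<7 -> acc=2358 shift=14
  byte[3]=0xBE cont=1 payload=0x3E=62: acc |= 62<<14 -> acc=1018166 shift=21
  byte[4]=0x13 cont=0 payload=0x13=19: acc |= 19<<21 -> acc=40864054 shift=28 [end]
Varint 2: bytes[1:5] = B6 92 BE 13 -> value 40864054 (4 byte(s))
  byte[5]=0x53 cont=0 payload=0x53=83: acc |= 83<<0 -> acc=83 shift=7 [end]
Varint 3: bytes[5:6] = 53 -> value 83 (1 byte(s))
  byte[6]=0x95 cont=1 payload=0x15=21: acc |= 21<<0 -> acc=21 shift=7
  byte[7]=0x70 cont=0 payload=0x70=112: acc |= 112<<7 -> acc=14357 shift=14 [end]
Varint 4: bytes[6:8] = 95 70 -> value 14357 (2 byte(s))
  byte[8]=0xCE cont=1 payload=0x4E=78: acc |= 78<<0 -> acc=78 shift=7
  byte[9]=0x84 cont=1 payload=0x04=4: acc |= 4<<7 -> acc=590 shift=14
  byte[10]=0x17 cont=0 payload=0x17=23: acc |= 23<<14 -> acc=377422 shift=21 [end]
Varint 5: bytes[8:11] = CE 84 17 -> value 377422 (3 byte(s))

Answer: 1 4 1 2 3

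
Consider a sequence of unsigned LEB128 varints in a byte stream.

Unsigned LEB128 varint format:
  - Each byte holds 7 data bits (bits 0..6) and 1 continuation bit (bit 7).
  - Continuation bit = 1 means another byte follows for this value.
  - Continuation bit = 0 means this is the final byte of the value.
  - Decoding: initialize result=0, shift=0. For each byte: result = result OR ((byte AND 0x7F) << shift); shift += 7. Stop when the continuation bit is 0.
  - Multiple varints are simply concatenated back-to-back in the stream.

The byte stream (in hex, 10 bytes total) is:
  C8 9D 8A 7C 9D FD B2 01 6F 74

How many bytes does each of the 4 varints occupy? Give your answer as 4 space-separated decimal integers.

  byte[0]=0xC8 cont=1 payload=0x48=72: acc |= 72<<0 -> acc=72 shift=7
  byte[1]=0x9D cont=1 payload=0x1D=29: acc |= 29<<7 -> acc=3784 shift=14
  byte[2]=0x8A cont=1 payload=0x0A=10: acc |= 10<<14 -> acc=167624 shift=21
  byte[3]=0x7C cont=0 payload=0x7C=124: acc |= 124<<21 -> acc=260214472 shift=28 [end]
Varint 1: bytes[0:4] = C8 9D 8A 7C -> value 260214472 (4 byte(s))
  byte[4]=0x9D cont=1 payload=0x1D=29: acc |= 29<<0 -> acc=29 shift=7
  byte[5]=0xFD cont=1 payload=0x7D=125: acc |= 125<<7 -> acc=16029 shift=14
  byte[6]=0xB2 cont=1 payload=0x32=50: acc |= 50<<14 -> acc=835229 shift=21
  byte[7]=0x01 cont=0 payload=0x01=1: acc |= 1<<21 -> acc=2932381 shift=28 [end]
Varint 2: bytes[4:8] = 9D FD B2 01 -> value 2932381 (4 byte(s))
  byte[8]=0x6F cont=0 payload=0x6F=111: acc |= 111<<0 -> acc=111 shift=7 [end]
Varint 3: bytes[8:9] = 6F -> value 111 (1 byte(s))
  byte[9]=0x74 cont=0 payload=0x74=116: acc |= 116<<0 -> acc=116 shift=7 [end]
Varint 4: bytes[9:10] = 74 -> value 116 (1 byte(s))

Answer: 4 4 1 1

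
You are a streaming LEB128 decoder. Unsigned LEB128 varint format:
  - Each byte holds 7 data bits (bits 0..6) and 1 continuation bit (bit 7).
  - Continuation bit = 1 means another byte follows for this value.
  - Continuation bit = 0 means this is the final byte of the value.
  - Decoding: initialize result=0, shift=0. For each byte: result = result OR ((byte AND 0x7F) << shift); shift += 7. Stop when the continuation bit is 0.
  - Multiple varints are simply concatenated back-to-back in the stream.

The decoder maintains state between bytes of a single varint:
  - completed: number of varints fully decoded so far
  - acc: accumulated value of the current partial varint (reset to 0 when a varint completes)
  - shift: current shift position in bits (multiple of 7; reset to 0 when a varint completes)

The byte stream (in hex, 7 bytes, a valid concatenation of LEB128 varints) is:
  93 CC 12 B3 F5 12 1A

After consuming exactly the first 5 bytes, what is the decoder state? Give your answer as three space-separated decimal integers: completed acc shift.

byte[0]=0x93 cont=1 payload=0x13: acc |= 19<<0 -> completed=0 acc=19 shift=7
byte[1]=0xCC cont=1 payload=0x4C: acc |= 76<<7 -> completed=0 acc=9747 shift=14
byte[2]=0x12 cont=0 payload=0x12: varint #1 complete (value=304659); reset -> completed=1 acc=0 shift=0
byte[3]=0xB3 cont=1 payload=0x33: acc |= 51<<0 -> completed=1 acc=51 shift=7
byte[4]=0xF5 cont=1 payload=0x75: acc |= 117<<7 -> completed=1 acc=15027 shift=14

Answer: 1 15027 14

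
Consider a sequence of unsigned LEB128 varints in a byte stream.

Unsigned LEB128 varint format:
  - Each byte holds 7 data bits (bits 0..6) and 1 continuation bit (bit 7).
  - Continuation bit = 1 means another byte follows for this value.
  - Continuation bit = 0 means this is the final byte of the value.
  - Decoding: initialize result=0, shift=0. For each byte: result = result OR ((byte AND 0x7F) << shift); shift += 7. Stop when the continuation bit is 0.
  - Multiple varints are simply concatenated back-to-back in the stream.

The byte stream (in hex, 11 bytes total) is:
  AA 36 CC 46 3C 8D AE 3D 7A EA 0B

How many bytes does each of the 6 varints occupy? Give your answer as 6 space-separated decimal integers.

  byte[0]=0xAA cont=1 payload=0x2A=42: acc |= 42<<0 -> acc=42 shift=7
  byte[1]=0x36 cont=0 payload=0x36=54: acc |= 54<<7 -> acc=6954 shift=14 [end]
Varint 1: bytes[0:2] = AA 36 -> value 6954 (2 byte(s))
  byte[2]=0xCC cont=1 payload=0x4C=76: acc |= 76<<0 -> acc=76 shift=7
  byte[3]=0x46 cont=0 payload=0x46=70: acc |= 70<<7 -> acc=9036 shift=14 [end]
Varint 2: bytes[2:4] = CC 46 -> value 9036 (2 byte(s))
  byte[4]=0x3C cont=0 payload=0x3C=60: acc |= 60<<0 -> acc=60 shift=7 [end]
Varint 3: bytes[4:5] = 3C -> value 60 (1 byte(s))
  byte[5]=0x8D cont=1 payload=0x0D=13: acc |= 13<<0 -> acc=13 shift=7
  byte[6]=0xAE cont=1 payload=0x2E=46: acc |= 46<<7 -> acc=5901 shift=14
  byte[7]=0x3D cont=0 payload=0x3D=61: acc |= 61<<14 -> acc=1005325 shift=21 [end]
Varint 4: bytes[5:8] = 8D AE 3D -> value 1005325 (3 byte(s))
  byte[8]=0x7A cont=0 payload=0x7A=122: acc |= 122<<0 -> acc=122 shift=7 [end]
Varint 5: bytes[8:9] = 7A -> value 122 (1 byte(s))
  byte[9]=0xEA cont=1 payload=0x6A=106: acc |= 106<<0 -> acc=106 shift=7
  byte[10]=0x0B cont=0 payload=0x0B=11: acc |= 11<<7 -> acc=1514 shift=14 [end]
Varint 6: bytes[9:11] = EA 0B -> value 1514 (2 byte(s))

Answer: 2 2 1 3 1 2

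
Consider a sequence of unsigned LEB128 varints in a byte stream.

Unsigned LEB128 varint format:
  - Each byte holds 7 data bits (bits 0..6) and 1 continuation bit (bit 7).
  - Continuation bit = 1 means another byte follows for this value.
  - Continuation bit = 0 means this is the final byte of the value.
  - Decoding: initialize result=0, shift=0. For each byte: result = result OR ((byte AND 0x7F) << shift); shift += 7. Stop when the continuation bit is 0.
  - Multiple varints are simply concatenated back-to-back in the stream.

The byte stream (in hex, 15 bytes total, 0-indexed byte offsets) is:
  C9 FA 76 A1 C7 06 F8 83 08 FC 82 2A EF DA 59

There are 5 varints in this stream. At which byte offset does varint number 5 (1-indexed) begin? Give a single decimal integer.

Answer: 12

Derivation:
  byte[0]=0xC9 cont=1 payload=0x49=73: acc |= 73<<0 -> acc=73 shift=7
  byte[1]=0xFA cont=1 payload=0x7A=122: acc |= 122<<7 -> acc=15689 shift=14
  byte[2]=0x76 cont=0 payload=0x76=118: acc |= 118<<14 -> acc=1949001 shift=21 [end]
Varint 1: bytes[0:3] = C9 FA 76 -> value 1949001 (3 byte(s))
  byte[3]=0xA1 cont=1 payload=0x21=33: acc |= 33<<0 -> acc=33 shift=7
  byte[4]=0xC7 cont=1 payload=0x47=71: acc |= 71<<7 -> acc=9121 shift=14
  byte[5]=0x06 cont=0 payload=0x06=6: acc |= 6<<14 -> acc=107425 shift=21 [end]
Varint 2: bytes[3:6] = A1 C7 06 -> value 107425 (3 byte(s))
  byte[6]=0xF8 cont=1 payload=0x78=120: acc |= 120<<0 -> acc=120 shift=7
  byte[7]=0x83 cont=1 payload=0x03=3: acc |= 3<<7 -> acc=504 shift=14
  byte[8]=0x08 cont=0 payload=0x08=8: acc |= 8<<14 -> acc=131576 shift=21 [end]
Varint 3: bytes[6:9] = F8 83 08 -> value 131576 (3 byte(s))
  byte[9]=0xFC cont=1 payload=0x7C=124: acc |= 124<<0 -> acc=124 shift=7
  byte[10]=0x82 cont=1 payload=0x02=2: acc |= 2<<7 -> acc=380 shift=14
  byte[11]=0x2A cont=0 payload=0x2A=42: acc |= 42<<14 -> acc=688508 shift=21 [end]
Varint 4: bytes[9:12] = FC 82 2A -> value 688508 (3 byte(s))
  byte[12]=0xEF cont=1 payload=0x6F=111: acc |= 111<<0 -> acc=111 shift=7
  byte[13]=0xDA cont=1 payload=0x5A=90: acc |= 90<<7 -> acc=11631 shift=14
  byte[14]=0x59 cont=0 payload=0x59=89: acc |= 89<<14 -> acc=1469807 shift=21 [end]
Varint 5: bytes[12:15] = EF DA 59 -> value 1469807 (3 byte(s))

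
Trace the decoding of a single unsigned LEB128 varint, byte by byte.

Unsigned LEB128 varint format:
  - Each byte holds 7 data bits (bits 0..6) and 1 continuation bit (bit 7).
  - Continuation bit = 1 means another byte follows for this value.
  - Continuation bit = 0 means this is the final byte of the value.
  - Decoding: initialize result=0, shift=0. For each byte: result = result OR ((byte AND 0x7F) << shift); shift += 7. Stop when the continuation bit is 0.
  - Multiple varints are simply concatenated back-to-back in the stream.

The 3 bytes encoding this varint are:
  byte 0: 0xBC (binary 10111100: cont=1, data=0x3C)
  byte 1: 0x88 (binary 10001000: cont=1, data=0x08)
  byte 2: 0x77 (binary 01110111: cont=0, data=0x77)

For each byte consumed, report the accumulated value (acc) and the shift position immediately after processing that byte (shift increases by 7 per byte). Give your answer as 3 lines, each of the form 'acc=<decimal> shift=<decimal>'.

Answer: acc=60 shift=7
acc=1084 shift=14
acc=1950780 shift=21

Derivation:
byte 0=0xBC: payload=0x3C=60, contrib = 60<<0 = 60; acc -> 60, shift -> 7
byte 1=0x88: payload=0x08=8, contrib = 8<<7 = 1024; acc -> 1084, shift -> 14
byte 2=0x77: payload=0x77=119, contrib = 119<<14 = 1949696; acc -> 1950780, shift -> 21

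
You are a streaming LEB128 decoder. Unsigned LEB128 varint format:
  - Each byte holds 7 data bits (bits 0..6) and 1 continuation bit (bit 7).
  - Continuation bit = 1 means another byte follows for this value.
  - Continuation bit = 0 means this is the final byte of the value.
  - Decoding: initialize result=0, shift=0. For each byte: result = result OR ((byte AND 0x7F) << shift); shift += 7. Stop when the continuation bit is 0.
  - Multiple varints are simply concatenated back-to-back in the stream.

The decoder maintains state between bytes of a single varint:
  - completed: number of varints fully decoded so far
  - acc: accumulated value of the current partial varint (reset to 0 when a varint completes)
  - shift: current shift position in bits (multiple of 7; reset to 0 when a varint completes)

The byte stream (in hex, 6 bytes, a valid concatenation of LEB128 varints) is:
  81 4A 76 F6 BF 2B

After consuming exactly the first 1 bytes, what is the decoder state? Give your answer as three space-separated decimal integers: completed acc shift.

byte[0]=0x81 cont=1 payload=0x01: acc |= 1<<0 -> completed=0 acc=1 shift=7

Answer: 0 1 7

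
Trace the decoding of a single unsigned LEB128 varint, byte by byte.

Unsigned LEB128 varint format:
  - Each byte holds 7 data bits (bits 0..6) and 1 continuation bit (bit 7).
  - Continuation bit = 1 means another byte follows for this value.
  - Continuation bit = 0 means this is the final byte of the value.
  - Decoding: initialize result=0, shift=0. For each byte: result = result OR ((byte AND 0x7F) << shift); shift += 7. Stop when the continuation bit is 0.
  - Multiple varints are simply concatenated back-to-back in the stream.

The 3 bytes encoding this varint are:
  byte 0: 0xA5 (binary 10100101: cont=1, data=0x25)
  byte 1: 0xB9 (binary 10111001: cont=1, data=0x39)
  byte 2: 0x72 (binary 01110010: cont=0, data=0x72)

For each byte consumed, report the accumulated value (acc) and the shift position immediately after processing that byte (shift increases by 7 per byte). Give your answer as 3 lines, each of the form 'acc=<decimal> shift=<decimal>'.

byte 0=0xA5: payload=0x25=37, contrib = 37<<0 = 37; acc -> 37, shift -> 7
byte 1=0xB9: payload=0x39=57, contrib = 57<<7 = 7296; acc -> 7333, shift -> 14
byte 2=0x72: payload=0x72=114, contrib = 114<<14 = 1867776; acc -> 1875109, shift -> 21

Answer: acc=37 shift=7
acc=7333 shift=14
acc=1875109 shift=21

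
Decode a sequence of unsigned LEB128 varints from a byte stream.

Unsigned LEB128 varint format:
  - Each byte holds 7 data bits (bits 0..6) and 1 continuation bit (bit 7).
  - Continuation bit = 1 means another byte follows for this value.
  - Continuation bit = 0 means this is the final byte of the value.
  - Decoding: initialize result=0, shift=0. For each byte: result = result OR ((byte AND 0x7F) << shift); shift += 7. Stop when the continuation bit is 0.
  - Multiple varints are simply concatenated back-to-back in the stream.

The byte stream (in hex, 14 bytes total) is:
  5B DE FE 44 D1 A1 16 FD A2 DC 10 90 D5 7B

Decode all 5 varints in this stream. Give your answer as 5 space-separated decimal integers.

Answer: 91 1130334 364753 35066237 2026128

Derivation:
  byte[0]=0x5B cont=0 payload=0x5B=91: acc |= 91<<0 -> acc=91 shift=7 [end]
Varint 1: bytes[0:1] = 5B -> value 91 (1 byte(s))
  byte[1]=0xDE cont=1 payload=0x5E=94: acc |= 94<<0 -> acc=94 shift=7
  byte[2]=0xFE cont=1 payload=0x7E=126: acc |= 126<<7 -> acc=16222 shift=14
  byte[3]=0x44 cont=0 payload=0x44=68: acc |= 68<<14 -> acc=1130334 shift=21 [end]
Varint 2: bytes[1:4] = DE FE 44 -> value 1130334 (3 byte(s))
  byte[4]=0xD1 cont=1 payload=0x51=81: acc |= 81<<0 -> acc=81 shift=7
  byte[5]=0xA1 cont=1 payload=0x21=33: acc |= 33<<7 -> acc=4305 shift=14
  byte[6]=0x16 cont=0 payload=0x16=22: acc |= 22<<14 -> acc=364753 shift=21 [end]
Varint 3: bytes[4:7] = D1 A1 16 -> value 364753 (3 byte(s))
  byte[7]=0xFD cont=1 payload=0x7D=125: acc |= 125<<0 -> acc=125 shift=7
  byte[8]=0xA2 cont=1 payload=0x22=34: acc |= 34<<7 -> acc=4477 shift=14
  byte[9]=0xDC cont=1 payload=0x5C=92: acc |= 92<<14 -> acc=1511805 shift=21
  byte[10]=0x10 cont=0 payload=0x10=16: acc |= 16<<21 -> acc=35066237 shift=28 [end]
Varint 4: bytes[7:11] = FD A2 DC 10 -> value 35066237 (4 byte(s))
  byte[11]=0x90 cont=1 payload=0x10=16: acc |= 16<<0 -> acc=16 shift=7
  byte[12]=0xD5 cont=1 payload=0x55=85: acc |= 85<<7 -> acc=10896 shift=14
  byte[13]=0x7B cont=0 payload=0x7B=123: acc |= 123<<14 -> acc=2026128 shift=21 [end]
Varint 5: bytes[11:14] = 90 D5 7B -> value 2026128 (3 byte(s))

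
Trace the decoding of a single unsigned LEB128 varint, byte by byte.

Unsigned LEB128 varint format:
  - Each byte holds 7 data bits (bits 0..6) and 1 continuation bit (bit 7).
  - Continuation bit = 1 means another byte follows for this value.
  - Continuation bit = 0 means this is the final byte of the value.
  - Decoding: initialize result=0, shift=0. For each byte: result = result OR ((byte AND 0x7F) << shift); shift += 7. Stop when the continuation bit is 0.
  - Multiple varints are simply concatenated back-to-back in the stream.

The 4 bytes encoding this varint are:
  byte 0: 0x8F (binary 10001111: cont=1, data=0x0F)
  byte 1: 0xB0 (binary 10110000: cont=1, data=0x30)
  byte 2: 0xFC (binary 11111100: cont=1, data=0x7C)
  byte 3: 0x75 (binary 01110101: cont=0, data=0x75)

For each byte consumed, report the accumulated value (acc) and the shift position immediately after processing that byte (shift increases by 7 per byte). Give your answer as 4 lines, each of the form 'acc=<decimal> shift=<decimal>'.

byte 0=0x8F: payload=0x0F=15, contrib = 15<<0 = 15; acc -> 15, shift -> 7
byte 1=0xB0: payload=0x30=48, contrib = 48<<7 = 6144; acc -> 6159, shift -> 14
byte 2=0xFC: payload=0x7C=124, contrib = 124<<14 = 2031616; acc -> 2037775, shift -> 21
byte 3=0x75: payload=0x75=117, contrib = 117<<21 = 245366784; acc -> 247404559, shift -> 28

Answer: acc=15 shift=7
acc=6159 shift=14
acc=2037775 shift=21
acc=247404559 shift=28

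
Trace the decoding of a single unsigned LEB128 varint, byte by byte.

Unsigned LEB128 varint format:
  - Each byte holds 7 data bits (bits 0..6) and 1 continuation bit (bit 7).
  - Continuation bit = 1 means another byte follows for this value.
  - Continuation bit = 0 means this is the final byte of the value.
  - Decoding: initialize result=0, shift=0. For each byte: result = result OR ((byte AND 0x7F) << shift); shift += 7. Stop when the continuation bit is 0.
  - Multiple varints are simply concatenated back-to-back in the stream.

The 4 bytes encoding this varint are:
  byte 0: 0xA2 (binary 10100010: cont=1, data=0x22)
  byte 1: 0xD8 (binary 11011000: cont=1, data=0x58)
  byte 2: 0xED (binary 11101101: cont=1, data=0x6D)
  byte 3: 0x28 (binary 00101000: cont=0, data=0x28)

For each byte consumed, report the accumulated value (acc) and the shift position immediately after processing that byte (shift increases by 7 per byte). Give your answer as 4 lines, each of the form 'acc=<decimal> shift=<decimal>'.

Answer: acc=34 shift=7
acc=11298 shift=14
acc=1797154 shift=21
acc=85683234 shift=28

Derivation:
byte 0=0xA2: payload=0x22=34, contrib = 34<<0 = 34; acc -> 34, shift -> 7
byte 1=0xD8: payload=0x58=88, contrib = 88<<7 = 11264; acc -> 11298, shift -> 14
byte 2=0xED: payload=0x6D=109, contrib = 109<<14 = 1785856; acc -> 1797154, shift -> 21
byte 3=0x28: payload=0x28=40, contrib = 40<<21 = 83886080; acc -> 85683234, shift -> 28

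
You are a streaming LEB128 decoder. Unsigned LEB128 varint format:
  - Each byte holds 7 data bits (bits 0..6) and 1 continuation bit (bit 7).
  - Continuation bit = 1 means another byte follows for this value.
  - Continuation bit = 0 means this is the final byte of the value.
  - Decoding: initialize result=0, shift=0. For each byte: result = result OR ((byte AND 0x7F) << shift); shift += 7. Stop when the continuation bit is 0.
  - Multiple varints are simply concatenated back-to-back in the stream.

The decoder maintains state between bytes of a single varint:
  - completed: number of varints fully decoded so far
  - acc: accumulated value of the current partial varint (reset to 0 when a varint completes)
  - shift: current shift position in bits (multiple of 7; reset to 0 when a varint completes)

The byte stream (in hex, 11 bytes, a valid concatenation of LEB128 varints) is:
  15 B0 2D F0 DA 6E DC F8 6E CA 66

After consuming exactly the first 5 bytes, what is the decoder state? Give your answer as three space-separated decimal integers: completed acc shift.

byte[0]=0x15 cont=0 payload=0x15: varint #1 complete (value=21); reset -> completed=1 acc=0 shift=0
byte[1]=0xB0 cont=1 payload=0x30: acc |= 48<<0 -> completed=1 acc=48 shift=7
byte[2]=0x2D cont=0 payload=0x2D: varint #2 complete (value=5808); reset -> completed=2 acc=0 shift=0
byte[3]=0xF0 cont=1 payload=0x70: acc |= 112<<0 -> completed=2 acc=112 shift=7
byte[4]=0xDA cont=1 payload=0x5A: acc |= 90<<7 -> completed=2 acc=11632 shift=14

Answer: 2 11632 14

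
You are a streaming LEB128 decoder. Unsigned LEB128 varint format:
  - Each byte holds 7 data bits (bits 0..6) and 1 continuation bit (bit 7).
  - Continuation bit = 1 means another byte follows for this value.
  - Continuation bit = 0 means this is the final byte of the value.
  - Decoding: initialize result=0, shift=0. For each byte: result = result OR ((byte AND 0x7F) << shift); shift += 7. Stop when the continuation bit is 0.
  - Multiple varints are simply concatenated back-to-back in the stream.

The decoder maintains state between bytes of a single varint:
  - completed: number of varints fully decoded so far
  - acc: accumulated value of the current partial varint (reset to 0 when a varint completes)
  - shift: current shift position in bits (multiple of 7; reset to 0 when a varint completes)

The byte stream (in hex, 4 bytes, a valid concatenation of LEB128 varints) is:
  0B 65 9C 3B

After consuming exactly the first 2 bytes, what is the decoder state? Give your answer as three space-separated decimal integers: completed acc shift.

byte[0]=0x0B cont=0 payload=0x0B: varint #1 complete (value=11); reset -> completed=1 acc=0 shift=0
byte[1]=0x65 cont=0 payload=0x65: varint #2 complete (value=101); reset -> completed=2 acc=0 shift=0

Answer: 2 0 0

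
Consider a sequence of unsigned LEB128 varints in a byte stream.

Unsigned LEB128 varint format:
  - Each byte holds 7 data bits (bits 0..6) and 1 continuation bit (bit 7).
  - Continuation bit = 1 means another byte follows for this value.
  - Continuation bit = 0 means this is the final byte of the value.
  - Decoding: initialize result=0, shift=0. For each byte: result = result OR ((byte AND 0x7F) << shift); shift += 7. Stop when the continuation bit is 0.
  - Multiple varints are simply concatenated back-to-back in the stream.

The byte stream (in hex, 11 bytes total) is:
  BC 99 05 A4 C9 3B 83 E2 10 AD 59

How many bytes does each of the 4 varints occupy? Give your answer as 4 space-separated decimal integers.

  byte[0]=0xBC cont=1 payload=0x3C=60: acc |= 60<<0 -> acc=60 shift=7
  byte[1]=0x99 cont=1 payload=0x19=25: acc |= 25<<7 -> acc=3260 shift=14
  byte[2]=0x05 cont=0 payload=0x05=5: acc |= 5<<14 -> acc=85180 shift=21 [end]
Varint 1: bytes[0:3] = BC 99 05 -> value 85180 (3 byte(s))
  byte[3]=0xA4 cont=1 payload=0x24=36: acc |= 36<<0 -> acc=36 shift=7
  byte[4]=0xC9 cont=1 payload=0x49=73: acc |= 73<<7 -> acc=9380 shift=14
  byte[5]=0x3B cont=0 payload=0x3B=59: acc |= 59<<14 -> acc=976036 shift=21 [end]
Varint 2: bytes[3:6] = A4 C9 3B -> value 976036 (3 byte(s))
  byte[6]=0x83 cont=1 payload=0x03=3: acc |= 3<<0 -> acc=3 shift=7
  byte[7]=0xE2 cont=1 payload=0x62=98: acc |= 98<<7 -> acc=12547 shift=14
  byte[8]=0x10 cont=0 payload=0x10=16: acc |= 16<<14 -> acc=274691 shift=21 [end]
Varint 3: bytes[6:9] = 83 E2 10 -> value 274691 (3 byte(s))
  byte[9]=0xAD cont=1 payload=0x2D=45: acc |= 45<<0 -> acc=45 shift=7
  byte[10]=0x59 cont=0 payload=0x59=89: acc |= 89<<7 -> acc=11437 shift=14 [end]
Varint 4: bytes[9:11] = AD 59 -> value 11437 (2 byte(s))

Answer: 3 3 3 2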